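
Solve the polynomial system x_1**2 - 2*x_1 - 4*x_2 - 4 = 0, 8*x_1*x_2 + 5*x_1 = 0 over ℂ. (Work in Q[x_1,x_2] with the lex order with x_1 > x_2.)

{(0, -1), (1 - sqrt(10)/2, -5/8), (1 + sqrt(10)/2, -5/8)}

Compute a lex Gröbner basis by Buchberger's algorithm.
f_1 = x_1**2 - 2*x_1 - 4*x_2 - 4, LT = x_1**2.
f_2 = 8*x_1*x_2 + 5*x_1, LT = x_1*x_2.

S(f_1,f_2): lcm = x_1**2*x_2. S = -5/8*x_1**2 - 2*x_1*x_2 - 4*x_2**2 - 4*x_2.
  leading term x_1**2: subtract (-5/8)·f_1 from -5/8*x_1**2 - 2*x_1*x_2 - 4*x_2**2 - 4*x_2 → -2*x_1*x_2 - 5/4*x_1 - 4*x_2**2 - 13/2*x_2 - 5/2
  leading term x_1*x_2: subtract (-1/4)·f_2 from -2*x_1*x_2 - 5/4*x_1 - 4*x_2**2 - 13/2*x_2 - 5/2 → -4*x_2**2 - 13/2*x_2 - 5/2
  leading term x_2**2: no divisor's leading term divides it; move -4*x_2**2 to the remainder.
  leading term x_2: no divisor's leading term divides it; move -13/2*x_2 to the remainder.
  leading term 1: no divisor's leading term divides it; move -5/2 to the remainder.
  remainder -4*x_2**2 - 13/2*x_2 - 5/2 ≠ 0; add h_3 = -4*x_2**2 - 13/2*x_2 - 5/2 to the basis.

The other S-polynomials (S(f_1,h_3), S(f_2,h_3)) all reduce to 0 modulo the current basis, so we have a Gröbner basis.
Inter-reduce: drop elements whose leading term is divisible by another's, tail-reduce, and make monic.
Reduced Gröbner basis: {x_1**2 - 2*x_1 - 4*x_2 - 4, x_1*x_2 + 5/8*x_1, x_2**2 + 13/8*x_2 + 5/8}.

Since the basis is lex-ordered, x_2**2 + 13/8*x_2 + 5/8 is univariate in x_2. Its roots are {-1, -5/8}. Back-substituting each root into the other basis elements fixes the other coordinates.
  x_2 = -1: the earlier basis elements become x_1**2 - 2*x_1 = 0; -3/8*x_1 = 0, giving x_1 = 0 — point (0, -1).
  x_2 = -5/8: the earlier basis element becomes x_1**2 - 2*x_1 - 3/2 = 0, giving x_1 = 1 - sqrt(10)/2, 1 + sqrt(10)/2 — points (1 - sqrt(10)/2, -5/8), (1 + sqrt(10)/2, -5/8).
Each listed point satisfies every original equation (direct substitution).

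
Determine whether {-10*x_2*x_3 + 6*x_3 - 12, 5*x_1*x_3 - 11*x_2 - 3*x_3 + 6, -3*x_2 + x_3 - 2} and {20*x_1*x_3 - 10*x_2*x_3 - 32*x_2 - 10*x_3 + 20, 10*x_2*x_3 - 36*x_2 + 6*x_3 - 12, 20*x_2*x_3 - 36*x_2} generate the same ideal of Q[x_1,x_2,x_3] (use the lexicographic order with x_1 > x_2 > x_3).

Yes, the ideals are equal.

For a fixed monomial order, each ideal has a unique reduced Gröbner basis; comparing bases decides equality.
Buchberger on the first generating set:
f_1 = -10*x_2*x_3 + 6*x_3 - 12, LT = x_2*x_3.
f_2 = 5*x_1*x_3 - 11*x_2 - 3*x_3 + 6, LT = x_1*x_3.
f_3 = -3*x_2 + x_3 - 2, LT = x_2.

S(f_1,f_2): lcm = x_1*x_2*x_3. S = -3/5*x_1*x_3 + 6/5*x_1 + 11/5*x_2**2 + 3/5*x_2*x_3 - 6/5*x_2.
  reduce S modulo (f_1, f_2, f_3):
  remainder 6/5*x_1 - 8/9*x_3 + 16/9 ≠ 0; add g_4 = 6/5*x_1 - 8/9*x_3 + 16/9 to the basis.

S(f_1,f_3): lcm = x_2*x_3. S = 1/3*x_3**2 - 19/15*x_3 + 6/5.
  reduce S modulo (f_1, f_2, f_3, g_4):
  remainder 1/3*x_3**2 - 19/15*x_3 + 6/5 ≠ 0; add g_5 = 1/3*x_3**2 - 19/15*x_3 + 6/5 to the basis.

The other S-polynomials (S(f_2,f_3), S(f_1,g_4), S(f_2,g_4), S(f_3,g_4), S(f_1,g_5), S(f_2,g_5), S(f_3,g_5), S(g_4,g_5)) all reduce to 0 modulo the current basis, so we have a Gröbner basis.
Inter-reduce: drop elements whose leading term is divisible by another's, tail-reduce, and make monic.
Reduced Gröbner basis: {x_1 - 20/27*x_3 + 40/27, x_2 - 1/3*x_3 + 2/3, x_3**2 - 19/5*x_3 + 18/5}.

Buchberger on the second generating set:
h_1 = 20*x_1*x_3 - 10*x_2*x_3 - 32*x_2 - 10*x_3 + 20, LT = x_1*x_3.
h_2 = 10*x_2*x_3 - 36*x_2 + 6*x_3 - 12, LT = x_2*x_3.
h_3 = 20*x_2*x_3 - 36*x_2, LT = x_2*x_3.

S(h_1,h_2): lcm = x_1*x_2*x_3. S = 18/5*x_1*x_2 - 3/5*x_1*x_3 + 6/5*x_1 - 1/2*x_2**2*x_3 - 8/5*x_2**2 - 1/2*x_2*x_3 + x_2.
  reduce S modulo (h_1, h_2, h_3):
  remainder 18/5*x_1*x_2 + 6/5*x_1 - 17/5*x_2**2 - 59/25*x_2 ≠ 0; add k_4 = 18/5*x_1*x_2 + 6/5*x_1 - 17/5*x_2**2 - 59/25*x_2 to the basis.

S(h_1,h_3): lcm = x_1*x_2*x_3. S = 9/5*x_1*x_2 - 1/2*x_2**2*x_3 - 8/5*x_2**2 - 1/2*x_2*x_3 + x_2.
  reduce S modulo (h_1, h_2, h_3, k_4):
  remainder -3/5*x_1 - 17/10*x_2**2 + 43/50*x_2 + 3/25*x_3 - 6/25 ≠ 0; add k_5 = -3/5*x_1 - 17/10*x_2**2 + 43/50*x_2 + 3/25*x_3 - 6/25 to the basis.

S(h_2,h_3): lcm = x_2*x_3. S = -9/5*x_2 + 3/5*x_3 - 6/5.
  reduce S modulo (h_1, h_2, h_3, k_4, k_5):
  remainder -9/5*x_2 + 3/5*x_3 - 6/5 ≠ 0; add k_6 = -9/5*x_2 + 3/5*x_3 - 6/5 to the basis.

S(h_1,k_5): lcm = x_1*x_3. S = -17/6*x_2**2*x_3 + 14/15*x_2*x_3 - 8/5*x_2 + 1/5*x_3**2 - 9/10*x_3 + 1.
  reduce S modulo (h_1, h_2, h_3, k_4, k_5, k_6):
  remainder 1/5*x_3**2 - 19/25*x_3 + 18/25 ≠ 0; add k_7 = 1/5*x_3**2 - 19/25*x_3 + 18/25 to the basis.

The other S-polynomials (S(h_1,k_4), S(h_2,k_4), S(h_3,k_4), S(h_2,k_5), S(h_3,k_5), S(k_4,k_5), S(h_1,k_6), S(h_2,k_6), S(h_3,k_6), S(k_4,k_6), S(k_5,k_6), S(h_1,k_7), S(h_2,k_7), S(h_3,k_7), S(k_4,k_7), S(k_5,k_7), S(k_6,k_7)) all reduce to 0 modulo the current basis, so we have a Gröbner basis.
Inter-reduce: drop elements whose leading term is divisible by another's, tail-reduce, and make monic.
Reduced Gröbner basis: {x_1 - 20/27*x_3 + 40/27, x_2 - 1/3*x_3 + 2/3, x_3**2 - 19/5*x_3 + 18/5}.

These coincide, so the ideals are equal.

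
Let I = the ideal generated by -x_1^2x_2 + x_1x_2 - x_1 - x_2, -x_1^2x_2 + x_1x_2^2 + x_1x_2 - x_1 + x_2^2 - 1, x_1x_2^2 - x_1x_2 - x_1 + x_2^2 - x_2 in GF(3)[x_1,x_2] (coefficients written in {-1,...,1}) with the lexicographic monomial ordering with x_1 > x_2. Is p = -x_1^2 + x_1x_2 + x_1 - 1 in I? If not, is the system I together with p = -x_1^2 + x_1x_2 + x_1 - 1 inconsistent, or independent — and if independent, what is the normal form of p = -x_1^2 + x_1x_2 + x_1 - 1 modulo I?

First compute the reduced Gröbner basis of I by Buchberger's algorithm.
f_1 = -x_1^2x_2 + x_1x_2 - x_1 - x_2, LT = x_1^2x_2.
f_2 = -x_1^2x_2 + x_1x_2^2 + x_1x_2 - x_1 + x_2^2 - 1, LT = x_1^2x_2.
f_3 = x_1x_2^2 - x_1x_2 - x_1 + x_2^2 - x_2, LT = x_1x_2^2.

S(f_1,f_2): lcm = x_1^2x_2. S = x_1x_2^2 + x_2^2 + x_2 - 1.
  reduce S modulo (f_1, f_2, f_3):
  remainder x_1x_2 + x_1 - x_2 - 1 ≠ 0; add h_4 = x_1x_2 + x_1 - x_2 - 1 to the basis.

S(f_1,f_3): lcm = x_1^2x_2^2. S = x_1^2x_2 + x_1^2 + x_1x_2^2 - x_1x_2 + x_2^2.
  reduce S modulo (f_1, f_2, f_3, h_4):
  remainder x_1^2 - x_1 + x_2 + 1 ≠ 0; add h_5 = x_1^2 - x_1 + x_2 + 1 to the basis.

S(f_2,f_3): lcm = x_1^2x_2^2. S = x_1^2x_2 + x_1^2 - x_1x_2^3 + x_1x_2^2 - x_1x_2 - x_2^3 + x_2.
  reduce S modulo (f_1, f_2, f_3, h_4, h_5):
  remainder x_1 - x_2^2 + x_2 + 1 ≠ 0; add h_6 = x_1 - x_2^2 + x_2 + 1 to the basis.

S(f_1,h_4): lcm = x_1^2x_2. S = -x_1^2 - x_1 + x_2.
  reduce S modulo (f_1, f_2, f_3, h_4, h_5, h_6):
  remainder x_2^2 + x_2 ≠ 0; add h_7 = x_2^2 + x_2 to the basis.

S(f_1,h_5): lcm = x_1^2x_2. S = x_1 - x_2^2.
  reduce S modulo (f_1, f_2, f_3, h_4, h_5, h_6, h_7):
  remainder -x_2 - 1 ≠ 0; add h_8 = -x_2 - 1 to the basis.

The other S-polynomials (S(f_2,h_4), S(f_3,h_4), S(f_2,h_5), S(f_3,h_5), S(h_4,h_5), S(f_1,h_6), S(f_2,h_6), S(f_3,h_6), S(h_4,h_6), S(h_5,h_6), S(f_1,h_7), S(f_2,h_7), S(f_3,h_7), S(h_4,h_7), S(h_5,h_7), S(h_6,h_7), S(f_1,h_8), S(f_2,h_8), S(f_3,h_8), S(h_4,h_8), S(h_5,h_8), S(h_6,h_8), S(h_7,h_8)) all reduce to 0 modulo the current basis, so we have a Gröbner basis.
Inter-reduce: drop elements whose leading term is divisible by another's, tail-reduce, and make monic.
Reduced Gröbner basis: {x_1 - 1, x_2 + 1}.
Label its elements g_1 = x_1 - 1, g_2 = x_2 + 1.

Reduce p = -x_1^2 + x_1x_2 + x_1 - 1 modulo G:
  leading term x_1^2: subtract (-x_1)·g_1 from -x_1^2 + x_1x_2 + x_1 - 1 → x_1x_2 - 1
  leading term x_1x_2: subtract (x_2)·g_1 from x_1x_2 - 1 → x_2 - 1
  leading term x_2: subtract (1)·g_2 from x_2 - 1 → 1
  leading term 1: no divisor's leading term divides it; move 1 to the remainder.
  normal form = 1.
The normal form is nonzero, so p ∉ I. Since p minus its normal form lies in I, I + (p) = I + (r) where r = 1; decide whether this ideal is the whole ring.
Here r = 1 is a nonzero constant, hence a unit: 1 ∈ I + (p), the Gröbner basis of I + (p) is {1}, and the enlarged system has no common solution — adjoining p is inconsistent.

Ideal membership is decidable via reduction modulo a Gröbner basis.

Adjoining -x_1^2 + x_1x_2 + x_1 - 1 makes the ideal the whole ring: the system is inconsistent.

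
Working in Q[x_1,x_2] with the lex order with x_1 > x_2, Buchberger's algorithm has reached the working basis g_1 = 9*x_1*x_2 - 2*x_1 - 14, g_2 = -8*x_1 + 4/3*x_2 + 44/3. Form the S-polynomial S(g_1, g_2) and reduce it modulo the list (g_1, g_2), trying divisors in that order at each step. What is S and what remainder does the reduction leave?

lcm(LM(g_1), LM(g_2)) = x_1*x_2.
S = (lcm/LT(g_1))·g_1 − (lcm/LT(g_2))·g_2 = -2/9*x_1 + 1/6*x_2**2 + 11/6*x_2 - 14/9.
Reduce S modulo (g_1, g_2) in that order:
  leading term x_1: subtract (1/36)·g_2 from -2/9*x_1 + 1/6*x_2**2 + 11/6*x_2 - 14/9 → 1/6*x_2**2 + 97/54*x_2 - 53/27
  leading term x_2**2: no divisor's leading term divides it; move 1/6*x_2**2 to the remainder.
  leading term x_2: no divisor's leading term divides it; move 97/54*x_2 to the remainder.
  leading term 1: no divisor's leading term divides it; move -53/27 to the remainder.
The remainder 1/6*x_2**2 + 97/54*x_2 - 53/27 is nonzero, so it would be added as the next basis element.
This is the inner loop of Buchberger's algorithm — each nonzero remainder becomes a new basis element.

S(g_1, g_2) = -2/9*x_1 + 1/6*x_2**2 + 11/6*x_2 - 14/9; remainder on division = 1/6*x_2**2 + 97/54*x_2 - 53/27.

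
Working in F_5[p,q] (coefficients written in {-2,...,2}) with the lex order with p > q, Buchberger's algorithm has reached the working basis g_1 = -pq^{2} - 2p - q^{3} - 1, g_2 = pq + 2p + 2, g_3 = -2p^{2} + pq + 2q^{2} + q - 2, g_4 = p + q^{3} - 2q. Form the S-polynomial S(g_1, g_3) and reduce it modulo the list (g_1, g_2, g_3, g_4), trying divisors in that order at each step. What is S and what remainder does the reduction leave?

lcm(LM(g_1), LM(g_3)) = p^{2}q^{2}.
S = (lcm/LT(g_1))·g_1 − (lcm/LT(g_3))·g_3 = 2p^{2} - pq^{3} + p + q^{4} - 2q^{3} - q^{2}.
Reduce S modulo (g_1, g_2, g_3, g_4) in that order:
  leading term p^{2}: subtract (-1)·g_3 from 2p^{2} - pq^{3} + p + q^{4} - 2q^{3} - q^{2} → -pq^{3} + pq + p + q^{4} - 2q^{3} + q^{2} + q - 2
  leading term pq^{3}: subtract (q)·g_1 from -pq^{3} + pq + p + q^{4} - 2q^{3} + q^{2} + q - 2 → -2pq + p + 2q^{4} - 2q^{3} + q^{2} + 2q - 2
  leading term pq: subtract (-2)·g_2 from -2pq + p + 2q^{4} - 2q^{3} + q^{2} + 2q - 2 → 2q^{4} - 2q^{3} + q^{2} + 2q + 2
  leading term q^{4}: no divisor's leading term divides it; move 2q^{4} to the remainder.
  leading term q^{3}: no divisor's leading term divides it; move -2q^{3} to the remainder.
  leading term q^{2}: no divisor's leading term divides it; move q^{2} to the remainder.
  leading term q: no divisor's leading term divides it; move 2q to the remainder.
  leading term 1: no divisor's leading term divides it; move 2 to the remainder.
The remainder 2q^{4} - 2q^{3} + q^{2} + 2q + 2 is nonzero, so it would be added as the next basis element.

S(g_1, g_3) = 2p^{2} - pq^{3} + p + q^{4} - 2q^{3} - q^{2}; remainder on division = 2q^{4} - 2q^{3} + q^{2} + 2q + 2.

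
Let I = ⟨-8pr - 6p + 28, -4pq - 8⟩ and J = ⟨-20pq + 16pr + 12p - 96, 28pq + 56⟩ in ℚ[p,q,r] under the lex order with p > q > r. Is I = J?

Since reduced Gröbner bases are canonical representatives of ideals under a given ordering, it suffices to compute and compare them.
Buchberger on the first generating set:
f_1 = -8pr - 6p + 28, LT = pr.
f_2 = -4pq - 8, LT = pq.

S(f_1,f_2): lcm = pqr. S = ¾pq - 7/2q - 2r.
  leading term pq: subtract (-3/16)·f_2 from ¾pq - 7/2q - 2r → -7/2q - 2r - 3/2
  leading term q: no divisor's leading term divides it; move -7/2q to the remainder.
  leading term r: no divisor's leading term divides it; move -2r to the remainder.
  leading term 1: no divisor's leading term divides it; move -3/2 to the remainder.
  remainder -7/2q - 2r - 3/2 ≠ 0; add g_3 = -7/2q - 2r - 3/2 to the basis.

The other S-polynomials (S(f_1,g_3), S(f_2,g_3)) all reduce to 0 modulo the current basis, so we have a Gröbner basis.
Inter-reduce: drop elements whose leading term is divisible by another's, tail-reduce, and make monic.
Reduced Gröbner basis: {pr + ¾p - 7/2, q + 4/7r + 3/7}.

Buchberger on the second generating set:
h_1 = -20pq + 16pr + 12p - 96, LT = pq.
h_2 = 28pq + 56, LT = pq.

S(h_1,h_2): lcm = pq. S = -⅘pr - ⅗p + 14/5.
  leading term pr: no divisor's leading term divides it; move -⅘pr to the remainder.
  leading term p: no divisor's leading term divides it; move -⅗p to the remainder.
  leading term 1: no divisor's leading term divides it; move 14/5 to the remainder.
  remainder -⅘pr - ⅗p + 14/5 ≠ 0; add k_3 = -⅘pr - ⅗p + 14/5 to the basis.

S(h_1,k_3): lcm = pqr. S = -¾pq - ⅘pr² - ⅗pr + 7/2q + 24/5r.
  leading term pq: subtract (3/80)·h_1 from -¾pq - ⅘pr² - ⅗pr + 7/2q + 24/5r → -⅘pr² - 6/5pr - 9/20p + 7/2q + 24/5r + 18/5
  leading term pr²: subtract (r)·k_3 from -⅘pr² - 6/5pr - 9/20p + 7/2q + 24/5r + 18/5 → -⅗pr - 9/20p + 7/2q + 2r + 18/5
  leading term pr: subtract (¾)·k_3 from -⅗pr - 9/20p + 7/2q + 2r + 18/5 → 7/2q + 2r + 3/2
  leading term q: no divisor's leading term divides it; move 7/2q to the remainder.
  leading term r: no divisor's leading term divides it; move 2r to the remainder.
  leading term 1: no divisor's leading term divides it; move 3/2 to the remainder.
  remainder 7/2q + 2r + 3/2 ≠ 0; add k_4 = 7/2q + 2r + 3/2 to the basis.

The other S-polynomials (S(h_2,k_3), S(h_1,k_4), S(h_2,k_4), S(k_3,k_4)) all reduce to 0 modulo the current basis, so we have a Gröbner basis.
Inter-reduce: drop elements whose leading term is divisible by another's, tail-reduce, and make monic.
Reduced Gröbner basis: {pr + ¾p - 7/2, q + 4/7r + 3/7}.

Same reduced basis, so the two generating sets span the same ideal.

Yes, the ideals are equal.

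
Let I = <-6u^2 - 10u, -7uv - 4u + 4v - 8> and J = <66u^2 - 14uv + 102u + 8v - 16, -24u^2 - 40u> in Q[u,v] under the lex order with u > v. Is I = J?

Yes, the ideals are equal.

Equality of ideals is decidable: compute both reduced Gröbner bases (unique for the ordering) and check whether they agree.
Buchberger on the first generating set:
f_1 = -6u^2 - 10u, LT = u^2.
f_2 = -7uv - 4u + 4v - 8, LT = uv.

S(f_1,f_2): lcm = u^2v. S = -4/7u^2 + 47/21uv - 8/7u.
  reduce S modulo (f_1, f_2):
  remainder -72/49u + 188/147v - 376/147 ≠ 0; add g_3 = -72/49u + 188/147v - 376/147 to the basis.

S(f_2,g_3): lcm = uv. S = 4/7u + 47/54v^2 - 437/189v + 8/7.
  reduce S modulo (f_1, f_2, g_3):
  remainder 47/54v^2 - 49/27v + 4/27 ≠ 0; add g_4 = 47/54v^2 - 49/27v + 4/27 to the basis.

The other S-polynomials (S(f_1,g_3), S(f_1,g_4), S(f_2,g_4), S(g_3,g_4)) all reduce to 0 modulo the current basis, so we have a Gröbner basis.
Inter-reduce: drop elements whose leading term is divisible by another's, tail-reduce, and make monic.
Reduced Gröbner basis: {u - 47/54v + 47/27, v^2 - 98/47v + 8/47}.

Buchberger on the second generating set:
h_1 = 66u^2 - 14uv + 102u + 8v - 16, LT = u^2.
h_2 = -24u^2 - 40u, LT = u^2.

S(h_1,h_2): lcm = u^2. S = -7/33uv - 4/33u + 4/33v - 8/33.
  reduce S modulo (h_1, h_2):
  remainder -7/33uv - 4/33u + 4/33v - 8/33 ≠ 0; add k_3 = -7/33uv - 4/33u + 4/33v - 8/33 to the basis.

S(h_1,k_3): lcm = u^2v. S = -4/7u^2 - 7/33uv^2 + 163/77uv - 8/7u + 4/33v^2 - 8/33v.
  reduce S modulo (h_1, h_2, k_3):
  remainder -72/49u + 188/147v - 376/147 ≠ 0; add k_4 = -72/49u + 188/147v - 376/147 to the basis.

S(k_3,k_4): lcm = uv. S = 4/7u + 47/54v^2 - 437/189v + 8/7.
  reduce S modulo (h_1, h_2, k_3, k_4):
  remainder 47/54v^2 - 49/27v + 4/27 ≠ 0; add k_5 = 47/54v^2 - 49/27v + 4/27 to the basis.

The other S-polynomials (S(h_2,k_3), S(h_1,k_4), S(h_2,k_4), S(h_1,k_5), S(h_2,k_5), S(k_3,k_5), S(k_4,k_5)) all reduce to 0 modulo the current basis, so we have a Gröbner basis.
Inter-reduce: drop elements whose leading term is divisible by another's, tail-reduce, and make monic.
Reduced Gröbner basis: {u - 47/54v + 47/27, v^2 - 98/47v + 8/47}.

These coincide, so the ideals are equal.
The same test decides containment: I ⊆ J iff every generator of I reduces to 0 modulo a Gröbner basis of J.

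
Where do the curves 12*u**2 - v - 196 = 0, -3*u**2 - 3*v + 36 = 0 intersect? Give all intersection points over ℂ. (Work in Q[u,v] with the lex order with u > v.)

{(-4, -4), (4, -4)}

Compute a lex Gröbner basis by Buchberger's algorithm.
f_1 = 12*u**2 - v - 196, LT = u**2.
f_2 = -3*u**2 - 3*v + 36, LT = u**2.

S(f_1,f_2): lcm = u**2. S = -13/12*v - 13/3.
  leading term v: no divisor's leading term divides it; move -13/12*v to the remainder.
  leading term 1: no divisor's leading term divides it; move -13/3 to the remainder.
  remainder -13/12*v - 13/3 ≠ 0; add h_3 = -13/12*v - 13/3 to the basis.

The other S-polynomials (S(f_1,h_3), S(f_2,h_3)) all reduce to 0 modulo the current basis, so we have a Gröbner basis.
Inter-reduce: drop elements whose leading term is divisible by another's, tail-reduce, and make monic.
Reduced Gröbner basis: {u**2 - 16, v + 4}.

From the last basis element, v + 4 = 0, so v takes values in {-4}. Each choice, substituted upward through the basis, yields the corresponding point(s) of the solution set.
  v = -4: the earlier basis element becomes u**2 - 16 = 0, giving u = -4, 4 — points (-4, -4), (4, -4).
Each listed point satisfies every original equation (direct substitution).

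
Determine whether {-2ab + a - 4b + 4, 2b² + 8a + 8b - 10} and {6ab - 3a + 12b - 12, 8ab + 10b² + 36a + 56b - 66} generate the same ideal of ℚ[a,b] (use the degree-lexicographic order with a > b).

Yes, the ideals are equal.

Two ideals are equal iff their reduced Gröbner bases coincide (the reduced basis is unique for a fixed ordering).
Buchberger on the first generating set:
f_1 = -2ab + a - 4b + 4, LT = ab.
f_2 = 2b² + 8a + 8b - 10, LT = b².

S(f_1,f_2): lcm = ab². S = -4a² - 9/2ab + 2b² + 5a - 2b.
  reduce S modulo (f_1, f_2):
  remainder -4a² - 21/4a - b + 1 ≠ 0; add g_3 = -4a² - 21/4a - b + 1 to the basis.

The other S-polynomials (S(f_1,g_3), S(f_2,g_3)) all reduce to 0 modulo the current basis, so we have a Gröbner basis.
Inter-reduce: drop elements whose leading term is divisible by another's, tail-reduce, and make monic.
Reduced Gröbner basis: {a² + 21/16a + ¼b - ¼, ab - ½a + 2b - 2, b² + 4a + 4b - 5}.

Buchberger on the second generating set:
h_1 = 6ab - 3a + 12b - 12, LT = ab.
h_2 = 8ab + 10b² + 36a + 56b - 66, LT = ab.

S(h_1,h_2): lcm = ab. S = -5/4b² - 5a - 5b + 25/4.
  reduce S modulo (h_1, h_2):
  remainder -5/4b² - 5a - 5b + 25/4 ≠ 0; add k_3 = -5/4b² - 5a - 5b + 25/4 to the basis.

S(h_1,k_3): lcm = ab². S = -4a² - 9/2ab + 2b² + 5a - 2b.
  reduce S modulo (h_1, h_2, k_3):
  remainder -4a² - 21/4a - b + 1 ≠ 0; add k_4 = -4a² - 21/4a - b + 1 to the basis.

The other S-polynomials (S(h_2,k_3), S(h_1,k_4), S(h_2,k_4), S(k_3,k_4)) all reduce to 0 modulo the current basis, so we have a Gröbner basis.
Inter-reduce: drop elements whose leading term is divisible by another's, tail-reduce, and make monic.
Reduced Gröbner basis: {a² + 21/16a + ¼b - ¼, ab - ½a + 2b - 2, b² + 4a + 4b - 5}.

The two bases agree; hence the ideals are identical.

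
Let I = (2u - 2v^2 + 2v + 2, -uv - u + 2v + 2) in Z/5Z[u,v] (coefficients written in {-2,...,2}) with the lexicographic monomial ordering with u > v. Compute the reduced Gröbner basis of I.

The reduced Gröbner basis is the canonical form of the ideal for this ordering.

f_1 = 2u - 2v^2 + 2v + 2, LT = u.
f_2 = -uv - u + 2v + 2, LT = uv.

S(f_1,f_2): lcm = uv. S = -u - v^3 + v^2 - 2v + 2.
  leading term u: subtract (2)·f_1 from -u - v^3 + v^2 - 2v + 2 → -v^3 - v - 2
  leading term v^3: no divisor's leading term divides it; move -v^3 to the remainder.
  leading term v: no divisor's leading term divides it; move -v to the remainder.
  leading term 1: no divisor's leading term divides it; move -2 to the remainder.
  remainder -v^3 - v - 2 ≠ 0; add g_3 = -v^3 - v - 2 to the basis.

S(f_1,g_3): leading monomials are coprime, so the S-polynomial reduces to 0 (Buchberger's first criterion).
S(f_2,g_3): lcm = uv^3. S = uv^2 - uv - 2u - 2v^3 - 2v^2.
  leading term uv^2: subtract (-2v^2)·f_1 from uv^2 - uv - 2u - 2v^3 - 2v^2 → -uv - 2u + v^4 + 2v^3 + 2v^2
  leading term uv: subtract (2v)·f_1 from -uv - 2u + v^4 + 2v^3 + 2v^2 → -2u + v^4 + v^3 - 2v^2 + v
  leading term u: subtract (-1)·f_1 from -2u + v^4 + v^3 - 2v^2 + v → v^4 + v^3 + v^2 - 2v + 2
  leading term v^4: subtract (-v)·g_3 from v^4 + v^3 + v^2 - 2v + 2 → v^3 + v + 2
  leading term v^3: subtract (-1)·g_3 from v^3 + v + 2 → 0
  remainder 0.

Every S-polynomial of the final basis reduces to 0, so we have a Gröbner basis.
Inter-reduce: drop elements whose leading term is divisible by another's, tail-reduce, and make monic.

G = {u - v^2 + v + 1, v^3 + v + 2}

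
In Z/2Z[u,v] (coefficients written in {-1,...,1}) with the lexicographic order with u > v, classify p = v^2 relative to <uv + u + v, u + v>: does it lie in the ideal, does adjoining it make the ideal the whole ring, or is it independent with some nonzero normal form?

v^2 lies in I (it reduces to 0).

First compute the reduced Gröbner basis of I by Buchberger's algorithm.
f_1 = uv + u + v, LT = uv.
f_2 = u + v, LT = u.

S(f_1,f_2): lcm = uv. S = u + v^2 + v.
  leading term u: subtract (1)·f_2 from u + v^2 + v → v^2
  leading term v^2: no divisor's leading term divides it; move v^2 to the remainder.
  remainder v^2 ≠ 0; add h_3 = v^2 to the basis.

S(f_1,h_3): lcm = uv^2. S = uv + v^2.
  leading term uv: subtract (1)·f_1 from uv + v^2 → u + v^2 + v
  leading term u: subtract (1)·f_2 from u + v^2 + v → v^2
  leading term v^2: subtract (1)·h_3 from v^2 → 0
  remainder 0.

S(f_2,h_3): leading monomials are coprime, so the S-polynomial reduces to 0 (Buchberger's first criterion).
Every S-polynomial of the final basis reduces to 0, so we have a Gröbner basis.
Inter-reduce: drop elements whose leading term is divisible by another's, tail-reduce, and make monic.
Reduced Gröbner basis: {u + v, v^2}.
Label its elements g_1 = u + v, g_2 = v^2.

Reduce p = v^2 modulo G:
  leading term v^2: subtract (1)·g_2 from v^2 → 0
  normal form = 0.
Since the normal form is 0, p ∈ I.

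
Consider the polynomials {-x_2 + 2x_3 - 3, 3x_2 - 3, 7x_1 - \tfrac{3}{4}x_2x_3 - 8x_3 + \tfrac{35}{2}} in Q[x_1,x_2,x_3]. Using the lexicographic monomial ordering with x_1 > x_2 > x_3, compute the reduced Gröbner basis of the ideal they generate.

G = {x_1, x_2 - 1, x_3 - 2}

f_1 = -x_2 + 2x_3 - 3, LT = x_2.
f_2 = 3x_2 - 3, LT = x_2.
f_3 = 7x_1 - \tfrac{3}{4}x_2x_3 - 8x_3 + \tfrac{35}{2}, LT = x_1.

S(f_1,f_2): lcm = x_2. S = -2x_3 + 4.
  leading term x_3: no divisor's leading term divides it; move -2x_3 to the remainder.
  leading term 1: no divisor's leading term divides it; move 4 to the remainder.
  remainder -2x_3 + 4 ≠ 0; add g_4 = -2x_3 + 4 to the basis.

The other S-polynomials (S(f_1,f_3), S(f_2,f_3), S(f_1,g_4), S(f_2,g_4), S(f_3,g_4)) all reduce to 0 modulo the current basis, so we have a Gröbner basis.
Inter-reduce: drop elements whose leading term is divisible by another's, tail-reduce, and make monic.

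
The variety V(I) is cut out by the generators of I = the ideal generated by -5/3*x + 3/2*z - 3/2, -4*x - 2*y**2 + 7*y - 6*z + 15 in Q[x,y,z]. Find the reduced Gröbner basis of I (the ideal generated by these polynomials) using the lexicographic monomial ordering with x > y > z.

G = {x - 9/10*z + 9/10, y**2 - 7/2*y + 24/5*z - 93/10}

Buchberger's algorithm terminates because the ascending chain of leading-term ideals stabilizes.

f_1 = -5/3*x + 3/2*z - 3/2, LT = x.
f_2 = -4*x - 2*y**2 + 7*y - 6*z + 15, LT = x.

S(f_1,f_2): lcm = x. S = -1/2*y**2 + 7/4*y - 12/5*z + 93/20.
  leading term y**2: no divisor's leading term divides it; move -1/2*y**2 to the remainder.
  leading term y: no divisor's leading term divides it; move 7/4*y to the remainder.
  leading term z: no divisor's leading term divides it; move -12/5*z to the remainder.
  leading term 1: no divisor's leading term divides it; move 93/20 to the remainder.
  remainder -1/2*y**2 + 7/4*y - 12/5*z + 93/20 ≠ 0; add g_3 = -1/2*y**2 + 7/4*y - 12/5*z + 93/20 to the basis.

The other S-polynomials (S(f_1,g_3), S(f_2,g_3)) all reduce to 0 modulo the current basis, so we have a Gröbner basis.
Inter-reduce: drop elements whose leading term is divisible by another's, tail-reduce, and make monic.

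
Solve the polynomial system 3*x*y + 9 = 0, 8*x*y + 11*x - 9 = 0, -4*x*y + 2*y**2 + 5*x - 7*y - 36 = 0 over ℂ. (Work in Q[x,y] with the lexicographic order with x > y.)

Compute a lex Gröbner basis by Buchberger's algorithm.
f_1 = 3*x*y + 9, LT = x*y.
f_2 = 8*x*y + 11*x - 9, LT = x*y.
f_3 = -4*x*y + 5*x + 2*y**2 - 7*y - 36, LT = x*y.

S(f_1,f_2): lcm = x*y. S = -11/8*x + 33/8.
  reduce S modulo (f_1, f_2, f_3):
  remainder -11/8*x + 33/8 ≠ 0; add h_4 = -11/8*x + 33/8 to the basis.

S(f_1,f_3): lcm = x*y. S = 5/4*x + 1/2*y**2 - 7/4*y - 6.
  reduce S modulo (f_1, f_2, f_3, h_4):
  remainder 1/2*y**2 - 7/4*y - 9/4 ≠ 0; add h_5 = 1/2*y**2 - 7/4*y - 9/4 to the basis.

S(f_1,h_4): lcm = x*y. S = 3*y + 3.
  reduce S modulo (f_1, f_2, f_3, h_4, h_5):
  remainder 3*y + 3 ≠ 0; add h_6 = 3*y + 3 to the basis.

The other S-polynomials (S(f_2,f_3), S(f_2,h_4), S(f_3,h_4), S(f_1,h_5), S(f_2,h_5), S(f_3,h_5), S(h_4,h_5), S(f_1,h_6), S(f_2,h_6), S(f_3,h_6), S(h_4,h_6), S(h_5,h_6)) all reduce to 0 modulo the current basis, so we have a Gröbner basis.
Inter-reduce: drop elements whose leading term is divisible by another's, tail-reduce, and make monic.
Reduced Gröbner basis: {x - 3, y + 1}.

Since the basis is lex-ordered, y + 1 is univariate in y. Its roots are {-1}. Back-substituting each root into the other basis elements fixes the other coordinates.
  y = -1: the earlier basis element becomes x - 3 = 0, giving x = 3 — point (3, -1).

{(3, -1)}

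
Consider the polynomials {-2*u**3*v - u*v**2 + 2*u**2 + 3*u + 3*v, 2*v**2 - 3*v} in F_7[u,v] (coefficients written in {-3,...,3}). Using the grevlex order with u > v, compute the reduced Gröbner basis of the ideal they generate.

G = {u**3 - 3*u**2 + 2*u*v + 2*u - v, u**2*v + 2*u**2 - 2*u*v + 3*u, v**2 + 2*v}

Buchberger's algorithm terminates because the ascending chain of leading-term ideals stabilizes.

f_1 = -2*u**3*v - u*v**2 + 2*u**2 + 3*u + 3*v, LT = u**3*v.
f_2 = 2*v**2 - 3*v, LT = v**2.

S(f_1,f_2): lcm = u**3*v**2. S = -2*u**3*v - 3*u*v**3 - u**2*v + 2*u*v + 2*v**2.
  leading term u**3*v: subtract (1)·f_1 from -2*u**3*v - 3*u*v**3 - u**2*v + 2*u*v + 2*v**2 → -3*u*v**3 - u**2*v + u*v**2 - 2*u**2 + 2*u*v + 2*v**2 - 3*u - 3*v
  leading term u*v**3: subtract (2*u*v)·f_2 from -3*u*v**3 - u**2*v + u*v**2 - 2*u**2 + 2*u*v + 2*v**2 - 3*u - 3*v → -u**2*v - 2*u**2 + 2*u*v + 2*v**2 - 3*u - 3*v
  leading term u**2*v: no divisor's leading term divides it; move -u**2*v to the remainder.
  leading term u**2: no divisor's leading term divides it; move -2*u**2 to the remainder.
  leading term u*v: no divisor's leading term divides it; move 2*u*v to the remainder.
  leading term v**2: subtract (1)·f_2 from 2*v**2 - 3*u - 3*v → -3*u
  leading term u: no divisor's leading term divides it; move -3*u to the remainder.
  remainder -u**2*v - 2*u**2 + 2*u*v - 3*u ≠ 0; add g_3 = -u**2*v - 2*u**2 + 2*u*v - 3*u to the basis.

S(f_1,g_3): lcm = u**3*v. S = -2*u**3 + 2*u**2*v - 3*u*v**2 + 3*u**2 + 2*u + 2*v.
  leading term u**3: no divisor's leading term divides it; move -2*u**3 to the remainder.
  leading term u**2*v: subtract (-2)·g_3 from 2*u**2*v - 3*u*v**2 + 3*u**2 + 2*u + 2*v → -3*u*v**2 - u**2 - 3*u*v + 3*u + 2*v
  leading term u*v**2: subtract (2*u)·f_2 from -3*u*v**2 - u**2 - 3*u*v + 3*u + 2*v → -u**2 + 3*u*v + 3*u + 2*v
  leading term u**2: no divisor's leading term divides it; move -u**2 to the remainder.
  leading term u*v: no divisor's leading term divides it; move 3*u*v to the remainder.
  leading term u: no divisor's leading term divides it; move 3*u to the remainder.
  leading term v: no divisor's leading term divides it; move 2*v to the remainder.
  remainder -2*u**3 - u**2 + 3*u*v + 3*u + 2*v ≠ 0; add g_4 = -2*u**3 - u**2 + 3*u*v + 3*u + 2*v to the basis.

The other S-polynomials (S(f_2,g_3), S(f_1,g_4), S(f_2,g_4), S(g_3,g_4)) all reduce to 0 modulo the current basis, so we have a Gröbner basis.
Inter-reduce: drop elements whose leading term is divisible by another's, tail-reduce, and make monic.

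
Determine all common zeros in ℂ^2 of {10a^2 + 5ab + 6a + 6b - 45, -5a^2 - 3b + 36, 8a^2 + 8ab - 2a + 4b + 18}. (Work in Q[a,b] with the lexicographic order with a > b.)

Compute a lex Gröbner basis by Buchberger's algorithm.
f_1 = 10a^2 + 5ab + 6a + 6b - 45, LT = a^2.
f_2 = -5a^2 - 3b + 36, LT = a^2.
f_3 = 8a^2 + 8ab - 2a + 4b + 18, LT = a^2.

S(f_1,f_2): lcm = a^2. S = 1/2ab + 3/5a + 27/10.
  leading term ab: no divisor's leading term divides it; move 1/2ab to the remainder.
  leading term a: no divisor's leading term divides it; move 3/5a to the remainder.
  leading term 1: no divisor's leading term divides it; move 27/10 to the remainder.
  remainder 1/2ab + 3/5a + 27/10 ≠ 0; add h_4 = 1/2ab + 3/5a + 27/10 to the basis.

S(f_1,f_3): lcm = a^2. S = -1/2ab + 17/20a + 1/10b - 27/4.
  leading term ab: subtract (-1)·h_4 from -1/2ab + 17/20a + 1/10b - 27/4 → 29/20a + 1/10b - 81/20
  leading term a: no divisor's leading term divides it; move 29/20a to the remainder.
  leading term b: no divisor's leading term divides it; move 1/10b to the remainder.
  leading term 1: no divisor's leading term divides it; move -81/20 to the remainder.
  remainder 29/20a + 1/10b - 81/20 ≠ 0; add h_5 = 29/20a + 1/10b - 81/20 to the basis.

S(f_1,h_4): lcm = a^2b. S = -6/5a^2 + 1/2ab^2 + 3/5ab - 27/5a + 3/5b^2 - 9/2b.
  leading term a^2: subtract (-3/25)·f_1 from -6/5a^2 + 1/2ab^2 + 3/5ab - 27/5a + 3/5b^2 - 9/2b → 1/2ab^2 + 6/5ab - 117/25a + 3/5b^2 - 189/50b - 27/5
  leading term ab^2: subtract (b)·h_4 from 1/2ab^2 + 6/5ab - 117/25a + 3/5b^2 - 189/50b - 27/5 → 3/5ab - 117/25a + 3/5b^2 - 162/25b - 27/5
  leading term ab: subtract (6/5)·h_4 from 3/5ab - 117/25a + 3/5b^2 - 162/25b - 27/5 → -27/5a + 3/5b^2 - 162/25b - 216/25
  leading term a: subtract (-108/29)·h_5 from -27/5a + 3/5b^2 - 162/25b - 216/25 → 3/5b^2 - 4428/725b - 17199/725
  leading term b^2: no divisor's leading term divides it; move 3/5b^2 to the remainder.
  leading term b: no divisor's leading term divides it; move -4428/725b to the remainder.
  leading term 1: no divisor's leading term divides it; move -17199/725 to the remainder.
  remainder 3/5b^2 - 4428/725b - 17199/725 ≠ 0; add h_6 = 3/5b^2 - 4428/725b - 17199/725 to the basis.

S(f_3,h_4): lcm = a^2b. S = -6/5a^2 + ab^2 - 1/4ab - 27/5a + 1/2b^2 + 9/4b.
  leading term a^2: subtract (-3/25)·f_1 from -6/5a^2 + ab^2 - 1/4ab - 27/5a + 1/2b^2 + 9/4b → ab^2 + 7/20ab - 117/25a + 1/2b^2 + 297/100b - 27/5
  leading term ab^2: subtract (2b)·h_4 from ab^2 + 7/20ab - 117/25a + 1/2b^2 + 297/100b - 27/5 → -17/20ab - 117/25a + 1/2b^2 - 243/100b - 27/5
  leading term ab: subtract (-17/10)·h_4 from -17/20ab - 117/25a + 1/2b^2 - 243/100b - 27/5 → -183/50a + 1/2b^2 - 243/100b - 81/100
  leading term a: subtract (-366/145)·h_5 from -183/50a + 1/2b^2 - 243/100b - 81/100 → 1/2b^2 - 1263/580b - 6399/580
  leading term b^2: subtract (5/6)·h_6 from 1/2b^2 - 1263/580b - 6399/580 → 1689/580b + 5067/580
  leading term b: no divisor's leading term divides it; move 1689/580b to the remainder.
  leading term 1: no divisor's leading term divides it; move 5067/580 to the remainder.
  remainder 1689/580b + 5067/580 ≠ 0; add h_7 = 1689/580b + 5067/580 to the basis.

The other S-polynomials (S(f_2,f_3), S(f_2,h_4), S(f_1,h_5), S(f_2,h_5), S(f_3,h_5), S(h_4,h_5), S(f_1,h_6), S(f_2,h_6), S(f_3,h_6), S(h_4,h_6), S(h_5,h_6), S(f_1,h_7), S(f_2,h_7), S(f_3,h_7), S(h_4,h_7), S(h_5,h_7), S(h_6,h_7)) all reduce to 0 modulo the current basis, so we have a Gröbner basis.
Inter-reduce: drop elements whose leading term is divisible by another's, tail-reduce, and make monic.
Reduced Gröbner basis: {a - 3, b + 3}.

A lex Gröbner basis eliminates variables successively. Here b + 3 depends only on b, with roots {-3}; lifting each root through the earlier basis elements recovers the full solutions.
  b = -3: the earlier basis element becomes a - 3 = 0, giving a = 3 — point (3, -3).
Check: every point annihilates each of the original generators.

{(3, -3)}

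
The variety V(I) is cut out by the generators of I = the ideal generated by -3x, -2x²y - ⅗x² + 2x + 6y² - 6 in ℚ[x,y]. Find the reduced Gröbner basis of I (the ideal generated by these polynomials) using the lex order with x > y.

G = {x, y² - 1}

The reduced Gröbner basis is the canonical form of the ideal for this ordering.

f_1 = -3x, LT = x.
f_2 = -2x²y - ⅗x² + 2x + 6y² - 6, LT = x²y.

S(f_1,f_2): lcm = x²y. S = -3/10x² + x + 3y² - 3.
  leading term x²: subtract (1/10x)·f_1 from -3/10x² + x + 3y² - 3 → x + 3y² - 3
  leading term x: subtract (-⅓)·f_1 from x + 3y² - 3 → 3y² - 3
  leading term y²: no divisor's leading term divides it; move 3y² to the remainder.
  leading term 1: no divisor's leading term divides it; move -3 to the remainder.
  remainder 3y² - 3 ≠ 0; add g_3 = 3y² - 3 to the basis.

The other S-polynomials (S(f_1,g_3), S(f_2,g_3)) all reduce to 0 modulo the current basis, so we have a Gröbner basis.
Inter-reduce: drop elements whose leading term is divisible by another's, tail-reduce, and make monic.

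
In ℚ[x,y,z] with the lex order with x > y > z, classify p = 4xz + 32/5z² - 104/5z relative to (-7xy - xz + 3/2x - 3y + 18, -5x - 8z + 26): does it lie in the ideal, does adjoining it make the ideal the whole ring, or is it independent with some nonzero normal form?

First compute the reduced Gröbner basis of I by Buchberger's algorithm.
f_1 = -7xy - xz + 3/2x - 3y + 18, LT = xy.
f_2 = -5x - 8z + 26, LT = x.

S(f_1,f_2): lcm = xy. S = 1/7xz - 3/14x - 8/5yz + 197/35y - 18/7.
  leading term xz: subtract (-1/35z)·f_2 from 1/7xz - 3/14x - 8/5yz + 197/35y - 18/7 → -3/14x - 8/5yz + 197/35y - 8/35z² + 26/35z - 18/7
  leading term x: subtract (3/70)·f_2 from -3/14x - 8/5yz + 197/35y - 8/35z² + 26/35z - 18/7 → -8/5yz + 197/35y - 8/35z² + 38/35z - 129/35
  leading term yz: no divisor's leading term divides it; move -8/5yz to the remainder.
  leading term y: no divisor's leading term divides it; move 197/35y to the remainder.
  leading term z²: no divisor's leading term divides it; move -8/35z² to the remainder.
  leading term z: no divisor's leading term divides it; move 38/35z to the remainder.
  leading term 1: no divisor's leading term divides it; move -129/35 to the remainder.
  remainder -8/5yz + 197/35y - 8/35z² + 38/35z - 129/35 ≠ 0; add h_3 = -8/5yz + 197/35y - 8/35z² + 38/35z - 129/35 to the basis.

S(f_1,h_3): lcm = xyz. S = 197/56xy + 13/28xz - 129/56x + 3/7yz - 18/7z.
  leading term xy: subtract (-197/392)·f_1 from 197/56xy + 13/28xz - 129/56x + 3/7yz - 18/7z → -15/392xz - 1215/784x + 3/7yz - 591/392y - 18/7z + 1773/196
  leading term xz: subtract (3/392z)·f_2 from -15/392xz - 1215/784x + 3/7yz - 591/392y - 18/7z + 1773/196 → -1215/784x + 3/7yz - 591/392y + 3/49z² - 543/196z + 1773/196
  leading term x: subtract (243/784)·f_2 from -1215/784x + 3/7yz - 591/392y + 3/49z² - 543/196z + 1773/196 → 3/7yz - 591/392y + 3/49z² - 57/196z + 387/392
  leading term yz: subtract (-15/56)·h_3 from 3/7yz - 591/392y + 3/49z² - 57/196z + 387/392 → 0
  remainder 0.

S(f_2,h_3): leading monomials are coprime, so the S-polynomial reduces to 0 (Buchberger's first criterion).
Every S-polynomial of the final basis reduces to 0, so we have a Gröbner basis.
Inter-reduce: drop elements whose leading term is divisible by another's, tail-reduce, and make monic.
Reduced Gröbner basis: {x + 8/5z - 26/5, yz - 197/56y + 1/7z² - 19/28z + 129/56}.
Label its elements g_1 = x + 8/5z - 26/5, g_2 = yz - 197/56y + 1/7z² - 19/28z + 129/56.

Reduce p = 4xz + 32/5z² - 104/5z modulo G:
  leading term xz: subtract (4z)·g_1 from 4xz + 32/5z² - 104/5z → 0
  normal form = 0.
Since the normal form is 0, p ∈ I.

4xz + 32/5z² - 104/5z lies in I (it reduces to 0).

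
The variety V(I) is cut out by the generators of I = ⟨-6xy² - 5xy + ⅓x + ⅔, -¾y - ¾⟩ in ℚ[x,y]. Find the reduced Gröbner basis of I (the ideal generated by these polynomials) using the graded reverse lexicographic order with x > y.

G = {x - 1, y + 1}

f_1 = -6xy² - 5xy + ⅓x + ⅔, LT = xy².
f_2 = -¾y - ¾, LT = y.

S(f_1,f_2): lcm = xy². S = -⅙xy - 1/18x - 1/9.
  leading term xy: subtract (2/9x)·f_2 from -⅙xy - 1/18x - 1/9 → 1/9x - 1/9
  leading term x: no divisor's leading term divides it; move 1/9x to the remainder.
  leading term 1: no divisor's leading term divides it; move -1/9 to the remainder.
  remainder 1/9x - 1/9 ≠ 0; add g_3 = 1/9x - 1/9 to the basis.

The other S-polynomials (S(f_1,g_3), S(f_2,g_3)) all reduce to 0 modulo the current basis, so we have a Gröbner basis.
Inter-reduce: drop elements whose leading term is divisible by another's, tail-reduce, and make monic.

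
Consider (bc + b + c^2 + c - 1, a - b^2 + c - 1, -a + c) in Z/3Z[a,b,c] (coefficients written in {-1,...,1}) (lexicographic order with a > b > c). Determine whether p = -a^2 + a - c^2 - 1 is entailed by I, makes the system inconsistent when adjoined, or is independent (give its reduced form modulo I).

First compute the reduced Gröbner basis of I by Buchberger's algorithm.
f_1 = bc + b + c^2 + c - 1, LT = bc.
f_2 = a - b^2 + c - 1, LT = a.
f_3 = -a + c, LT = a.

S(f_2,f_3): lcm = a. S = -b^2 - c - 1.
  reduce S modulo (f_1, f_2, f_3):
  remainder -b^2 - c - 1 ≠ 0; add h_4 = -b^2 - c - 1 to the basis.

S(f_1,h_4): lcm = b^2c. S = b^2 + bc^2 + bc - b - c^2 - c.
  reduce S modulo (f_1, f_2, f_3, h_4):
  remainder -b - c^3 + c^2 - c - 1 ≠ 0; add h_5 = -b - c^3 + c^2 - c - 1 to the basis.

S(f_1,h_5): lcm = bc. S = b - c^4 + c^3 - 1.
  reduce S modulo (f_1, f_2, f_3, h_4, h_5):
  remainder -c^4 + c^2 - c + 1 ≠ 0; add h_6 = -c^4 + c^2 - c + 1 to the basis.

The other S-polynomials (S(f_1,f_2), S(f_1,f_3), S(f_2,h_4), S(f_3,h_4), S(f_2,h_5), S(f_3,h_5), S(h_4,h_5), S(f_1,h_6), S(f_2,h_6), S(f_3,h_6), S(h_4,h_6), S(h_5,h_6)) all reduce to 0 modulo the current basis, so we have a Gröbner basis.
Inter-reduce: drop elements whose leading term is divisible by another's, tail-reduce, and make monic.
Reduced Gröbner basis: {a - c, b + c^3 - c^2 + c + 1, c^4 - c^2 + c - 1}.
Label its elements g_1 = a - c, g_2 = b + c^3 - c^2 + c + 1, g_3 = c^4 - c^2 + c - 1.

Reduce p = -a^2 + a - c^2 - 1 modulo G:
  leading term a^2: subtract (-a)·g_1 from -a^2 + a - c^2 - 1 → -ac + a - c^2 - 1
  leading term ac: subtract (-c)·g_1 from -ac + a - c^2 - 1 → a + c^2 - 1
  leading term a: subtract (1)·g_1 from a + c^2 - 1 → c^2 + c - 1
  leading term c^2: no divisor's leading term divides it; move c^2 to the remainder.
  leading term c: no divisor's leading term divides it; move c to the remainder.
  leading term 1: no divisor's leading term divides it; move -1 to the remainder.
  normal form = c^2 + c - 1.
The normal form is nonzero, so p ∉ I. Since p minus its normal form lies in I, I + (p) = I + (r) where r = c^2 + c - 1; decide whether this ideal is the whole ring.
Run Buchberger on G together with r (pairs among the g_i already reduce to 0 since G is a Gröbner basis):
g_1 = a - c, LT = a.
g_2 = b + c^3 - c^2 + c + 1, LT = b.
g_3 = c^4 - c^2 + c - 1, LT = c^4.
r = c^2 + c - 1, LT = c^2.

S(g_3,r): lcm = c^4. S = -c^3 + c - 1.
  reduce S modulo (g_1, g_2, g_3, r):
  remainder -c ≠ 0; add m_5 = -c to the basis.

S(g_3,m_5): lcm = c^4. S = -c^2 + c - 1.
  reduce S modulo (g_1, g_2, g_3, r, m_5):
  remainder 1 ≠ 0; add m_6 = 1 to the basis.

The other S-polynomials (S(g_1,g_2), S(g_1,g_3), S(g_1,r), S(g_2,g_3), S(g_2,r), S(g_1,m_5), S(g_2,m_5), S(r,m_5), S(g_1,m_6), S(g_2,m_6), S(g_3,m_6), S(r,m_6), S(m_5,m_6)) all reduce to 0 modulo the current basis, so we have a Gröbner basis.
Inter-reduce: drop elements whose leading term is divisible by another's, tail-reduce, and make monic.
Reduced Gröbner basis: {1}.
The reduced Gröbner basis of I + (p) is {1}: the ideal is the whole ring, so the enlarged system has no common solution — adjoining p is inconsistent.

The remainder on division by a Gröbner basis is unique — it is the normal form.

Adjoining -a^2 + a - c^2 - 1 makes the ideal the whole ring: the system is inconsistent.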